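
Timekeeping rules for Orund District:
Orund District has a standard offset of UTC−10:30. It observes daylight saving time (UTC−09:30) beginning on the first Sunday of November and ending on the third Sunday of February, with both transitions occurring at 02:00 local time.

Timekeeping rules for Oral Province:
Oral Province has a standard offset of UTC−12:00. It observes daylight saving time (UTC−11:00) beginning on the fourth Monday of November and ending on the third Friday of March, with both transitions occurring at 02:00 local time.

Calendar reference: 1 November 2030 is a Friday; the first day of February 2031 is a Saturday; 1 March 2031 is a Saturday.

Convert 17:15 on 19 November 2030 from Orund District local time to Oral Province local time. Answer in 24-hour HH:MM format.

14:45

1 November 2030 is a Friday, so the first Sunday is November 3.
1 February 2031 is a Saturday, so the first Sunday is February 2 and the third is February 16.
19 November 2030 falls between 3 November 2030 and 16 February 2031, so daylight saving is in effect and Orund District is at UTC−09:30.
17:15 Orund District + 9h30m = 02:45 UTC (rolling into the next day, 20 November 2030).
1 November 2030 is a Friday, so the first Monday is November 4 and the fourth is November 25.
1 March 2031 is a Saturday, so the first Friday is March 7 and the third is March 21.
At the standard offset (UTC−12:00), 02:45 UTC − 12h = 14:45 Oral Province standard time (rolling into the previous day, 19 November 2030).
Daylight saving runs 25 November 2030 – 21 March 2031; the standard-time date in Oral Province, 19 November 2030, is outside that window, so Oral Province is on standard time at UTC−12:00.
02:45 UTC − 12h = 14:45 Oral Province (rolling into the previous day, 19 November 2030).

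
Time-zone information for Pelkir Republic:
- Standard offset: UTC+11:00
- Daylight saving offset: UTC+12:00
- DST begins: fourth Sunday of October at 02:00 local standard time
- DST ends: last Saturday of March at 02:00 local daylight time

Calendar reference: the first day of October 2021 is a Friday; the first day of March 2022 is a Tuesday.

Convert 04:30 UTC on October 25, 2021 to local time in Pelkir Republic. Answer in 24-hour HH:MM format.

16:30

1 October 2021 is a Friday, so the first Sunday is October 3 and the fourth is October 24.
1 March 2022 is a Tuesday, so Saturdays fall on 5, 12, 19, 26; the last is March 26.
At the standard offset (UTC+11:00), 04:30 UTC + 11h = 15:30 Pelkir Republic standard time.
Daylight saving runs 24 October 2021 – 26 March 2022; the standard-time date in Pelkir Republic, October 25, 2021, is inside that window, so Pelkir Republic is at UTC+12:00.
04:30 UTC + 12h = 16:30 local.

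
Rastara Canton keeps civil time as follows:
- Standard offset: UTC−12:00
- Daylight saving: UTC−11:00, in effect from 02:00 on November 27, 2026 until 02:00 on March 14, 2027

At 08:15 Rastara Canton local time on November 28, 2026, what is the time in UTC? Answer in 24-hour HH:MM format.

19:15

November 28, 2026 falls between 27 November 2026 and 14 March 2027, so daylight saving is in effect and Rastara Canton is at UTC−11:00.
08:15 local + 11h = 19:15 UTC.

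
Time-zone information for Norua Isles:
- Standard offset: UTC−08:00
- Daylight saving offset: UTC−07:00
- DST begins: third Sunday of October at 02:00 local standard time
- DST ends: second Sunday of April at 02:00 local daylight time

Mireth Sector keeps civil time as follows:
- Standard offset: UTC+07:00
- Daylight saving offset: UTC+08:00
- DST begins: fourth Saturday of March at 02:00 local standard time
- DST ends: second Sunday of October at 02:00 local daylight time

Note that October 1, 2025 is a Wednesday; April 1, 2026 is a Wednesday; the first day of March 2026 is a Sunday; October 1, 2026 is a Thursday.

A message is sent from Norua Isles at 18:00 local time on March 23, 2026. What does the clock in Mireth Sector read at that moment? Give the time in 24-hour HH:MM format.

1 October 2025 is a Wednesday, so the first Sunday is October 5 and the third is October 19.
1 April 2026 is a Wednesday, so the first Sunday is April 5 and the second is April 12.
March 23, 2026 lies within the daylight-saving period (19 October 2025 – 12 April 2026), so Norua Isles is on daylight time, UTC−07:00.
18:00 Norua Isles + 7h = 01:00 UTC (rolling into the next day, 24 March 2026).
1 March 2026 is a Sunday, so the first Saturday is March 7 and the fourth is March 28.
1 October 2026 is a Thursday, so the first Sunday is October 4 and the second is October 11.
At the standard offset (UTC+07:00), 01:00 UTC + 7h = 08:00 Mireth Sector standard time.
The standard-time date in Mireth Sector, March 24, 2026, does not fall between 28 March and 11 October, so daylight saving is not in effect and Mireth Sector is at UTC+07:00.
01:00 UTC + 7h = 08:00 Mireth Sector.

08:00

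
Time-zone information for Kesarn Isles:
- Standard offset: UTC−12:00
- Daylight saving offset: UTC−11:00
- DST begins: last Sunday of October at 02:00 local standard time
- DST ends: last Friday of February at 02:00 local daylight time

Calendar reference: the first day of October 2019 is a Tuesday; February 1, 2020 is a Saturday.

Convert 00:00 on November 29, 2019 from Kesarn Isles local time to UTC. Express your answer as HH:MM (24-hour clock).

11:00

1 October 2019 is a Tuesday, so Sundays fall on 6, 13, 20, 27; the last is October 27.
1 February 2020 is a Saturday, so Fridays fall on 7, 14, 21, 28; the last is February 28.
Daylight saving runs 27 October 2019 – 28 February 2020; November 29, 2019 is inside that window, so Kesarn Isles is at UTC−11:00.
00:00 local + 11h = 11:00 UTC.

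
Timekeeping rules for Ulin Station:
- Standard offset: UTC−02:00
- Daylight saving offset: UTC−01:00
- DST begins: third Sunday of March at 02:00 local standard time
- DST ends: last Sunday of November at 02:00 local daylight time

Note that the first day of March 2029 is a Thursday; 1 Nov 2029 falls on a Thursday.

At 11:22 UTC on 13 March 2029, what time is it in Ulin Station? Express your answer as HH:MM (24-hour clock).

1 March 2029 is a Thursday, so the first Sunday is March 4 and the third is March 18.
1 November 2029 is a Thursday, so Sundays fall on 4, 11, 18, 25; the last is November 25.
At the standard offset (UTC−02:00), 11:22 UTC − 2h = 09:22 Ulin Station standard time.
Daylight saving runs 18 March – 25 November; the standard-time date in Ulin Station, 13 March 2029, is outside that window, so Ulin Station is on standard time at UTC−02:00.
11:22 UTC − 2h = 09:22 local.

09:22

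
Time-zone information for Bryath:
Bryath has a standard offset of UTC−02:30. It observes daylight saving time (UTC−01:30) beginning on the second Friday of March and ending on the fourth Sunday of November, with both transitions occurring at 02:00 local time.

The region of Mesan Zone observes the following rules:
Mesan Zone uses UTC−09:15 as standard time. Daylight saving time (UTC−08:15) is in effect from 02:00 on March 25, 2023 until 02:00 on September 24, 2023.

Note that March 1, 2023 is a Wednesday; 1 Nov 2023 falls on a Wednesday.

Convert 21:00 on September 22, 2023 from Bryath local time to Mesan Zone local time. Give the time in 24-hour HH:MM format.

1 March 2023 is a Wednesday, so the first Friday is March 3 and the second is March 10.
1 November 2023 is a Wednesday, so the first Sunday is November 5 and the fourth is November 26.
Daylight saving runs 10 March – 26 November; September 22, 2023 is inside that window, so Bryath is at UTC−01:30.
21:00 Bryath + 1h30m = 22:30 UTC.
At the standard offset (UTC−09:15), 22:30 UTC − 9h15m = 13:15 Mesan Zone standard time.
The standard-time date in Mesan Zone, September 22, 2023, lies within the daylight-saving period (25 March – 24 September), so Mesan Zone is on daylight time, UTC−08:15.
22:30 UTC − 8h15m = 14:15 Mesan Zone.

14:15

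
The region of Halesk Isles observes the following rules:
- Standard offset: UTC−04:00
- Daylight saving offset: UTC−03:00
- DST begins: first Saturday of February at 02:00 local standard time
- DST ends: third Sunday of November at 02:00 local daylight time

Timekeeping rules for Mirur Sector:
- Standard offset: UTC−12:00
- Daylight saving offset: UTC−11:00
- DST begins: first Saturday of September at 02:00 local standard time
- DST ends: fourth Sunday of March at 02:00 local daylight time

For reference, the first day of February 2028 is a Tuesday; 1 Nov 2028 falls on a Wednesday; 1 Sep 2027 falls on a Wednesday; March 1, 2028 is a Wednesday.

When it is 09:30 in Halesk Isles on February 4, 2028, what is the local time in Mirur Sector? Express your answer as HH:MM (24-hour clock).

1 February 2028 is a Tuesday, so the first Saturday is February 5.
1 November 2028 is a Wednesday, so the first Sunday is November 5 and the third is November 19.
February 4, 2028 is outside the daylight-saving period (5 February – 19 November), so Halesk Isles is on standard time, UTC−04:00.
09:30 Halesk Isles + 4h = 13:30 UTC.
1 September 2027 is a Wednesday, so the first Saturday is September 4.
1 March 2028 is a Wednesday, so the first Sunday is March 5 and the fourth is March 26.
At the standard offset (UTC−12:00), 13:30 UTC − 12h = 01:30 Mirur Sector standard time.
Daylight saving runs 4 September 2027 – 26 March 2028; the standard-time date in Mirur Sector, February 4, 2028, is inside that window, so Mirur Sector is at UTC−11:00.
13:30 UTC − 11h = 02:30 Mirur Sector.

02:30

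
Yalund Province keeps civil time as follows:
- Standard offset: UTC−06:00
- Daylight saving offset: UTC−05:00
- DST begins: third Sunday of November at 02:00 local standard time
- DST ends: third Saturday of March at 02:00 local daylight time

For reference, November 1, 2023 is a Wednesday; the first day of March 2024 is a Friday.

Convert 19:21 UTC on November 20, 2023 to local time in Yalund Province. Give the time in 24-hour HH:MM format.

14:21

1 November 2023 is a Wednesday, so the first Sunday is November 5 and the third is November 19.
1 March 2024 is a Friday, so the first Saturday is March 2 and the third is March 16.
At the standard offset (UTC−06:00), 19:21 UTC − 6h = 13:21 Yalund Province standard time.
The standard-time date in Yalund Province, November 20, 2023, lies within the daylight-saving period (19 November 2023 – 16 March 2024), so Yalund Province is on daylight time, UTC−05:00.
19:21 UTC − 5h = 14:21 local.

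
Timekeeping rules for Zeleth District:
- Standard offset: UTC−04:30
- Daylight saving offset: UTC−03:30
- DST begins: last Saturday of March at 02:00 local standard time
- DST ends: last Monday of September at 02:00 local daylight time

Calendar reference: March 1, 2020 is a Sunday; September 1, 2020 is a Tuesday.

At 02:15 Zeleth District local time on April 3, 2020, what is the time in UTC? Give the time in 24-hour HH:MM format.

05:45

1 March 2020 is a Sunday, so Saturdays fall on 7, 14, 21, 28; the last is March 28.
1 September 2020 is a Tuesday, so Mondays fall on 7, 14, 21, 28; the last is September 28.
April 3, 2020 lies within the daylight-saving period (28 March – 28 September), so Zeleth District is on daylight time, UTC−03:30.
02:15 local + 3h30m = 05:45 UTC.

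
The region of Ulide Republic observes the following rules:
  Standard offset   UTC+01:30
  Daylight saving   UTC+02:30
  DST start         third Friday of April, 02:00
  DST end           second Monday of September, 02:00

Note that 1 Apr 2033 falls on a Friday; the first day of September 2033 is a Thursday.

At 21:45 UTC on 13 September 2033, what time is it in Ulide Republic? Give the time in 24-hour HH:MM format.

1 April 2033 is a Friday, so the first Friday is April 1 and the third is April 15.
1 September 2033 is a Thursday, so the first Monday is September 5 and the second is September 12.
At the standard offset (UTC+01:30), 21:45 UTC + 1h30m = 23:15 Ulide Republic standard time.
The standard-time date in Ulide Republic, 13 September 2033, does not fall between 15 April and 12 September, so daylight saving is not in effect and Ulide Republic is at UTC+01:30.
21:45 UTC + 1h30m = 23:15 local.

23:15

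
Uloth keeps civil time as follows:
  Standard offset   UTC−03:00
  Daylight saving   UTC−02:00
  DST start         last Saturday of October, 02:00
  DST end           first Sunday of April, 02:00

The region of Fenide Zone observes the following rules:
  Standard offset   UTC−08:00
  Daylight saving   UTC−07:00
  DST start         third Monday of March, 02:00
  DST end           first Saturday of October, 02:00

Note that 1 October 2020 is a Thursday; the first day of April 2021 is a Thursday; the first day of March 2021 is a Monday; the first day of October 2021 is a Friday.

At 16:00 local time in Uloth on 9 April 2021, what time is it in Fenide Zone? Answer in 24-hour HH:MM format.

1 October 2020 is a Thursday, so Saturdays fall on 3, 10, 17, 24, 31; the last is October 31.
1 April 2021 is a Thursday, so the first Sunday is April 4.
Daylight saving runs 31 October 2020 – 4 April 2021; 9 April 2021 is outside that window, so Uloth is on standard time at UTC−03:00.
16:00 Uloth + 3h = 19:00 UTC.
1 March 2021 is a Monday, so the first Monday is March 1 and the third is March 15.
1 October 2021 is a Friday, so the first Saturday is October 2.
At the standard offset (UTC−08:00), 19:00 UTC − 8h = 11:00 Fenide Zone standard time.
The standard-time date in Fenide Zone, 9 April 2021, falls between 15 March and 2 October, so daylight saving is in effect and Fenide Zone is at UTC−07:00.
19:00 UTC − 7h = 12:00 Fenide Zone.

12:00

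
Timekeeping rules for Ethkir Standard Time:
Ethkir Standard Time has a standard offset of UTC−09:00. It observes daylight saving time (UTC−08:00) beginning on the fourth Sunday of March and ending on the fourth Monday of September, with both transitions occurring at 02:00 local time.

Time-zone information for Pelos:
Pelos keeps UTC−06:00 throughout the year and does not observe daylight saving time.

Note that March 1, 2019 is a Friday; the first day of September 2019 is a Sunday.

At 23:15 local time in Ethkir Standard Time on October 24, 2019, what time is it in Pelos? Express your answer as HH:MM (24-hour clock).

02:15

1 March 2019 is a Friday, so the first Sunday is March 3 and the fourth is March 24.
1 September 2019 is a Sunday, so the first Monday is September 2 and the fourth is September 23.
October 24, 2019 does not fall between 24 March and 23 September, so daylight saving is not in effect and Ethkir Standard Time is at UTC−09:00.
23:15 Ethkir Standard Time + 9h = 08:15 UTC (rolling into the next day, 25 October 2019).
Pelos has no daylight saving, so its offset is UTC−06:00 year-round.
08:15 UTC − 6h = 02:15 Pelos.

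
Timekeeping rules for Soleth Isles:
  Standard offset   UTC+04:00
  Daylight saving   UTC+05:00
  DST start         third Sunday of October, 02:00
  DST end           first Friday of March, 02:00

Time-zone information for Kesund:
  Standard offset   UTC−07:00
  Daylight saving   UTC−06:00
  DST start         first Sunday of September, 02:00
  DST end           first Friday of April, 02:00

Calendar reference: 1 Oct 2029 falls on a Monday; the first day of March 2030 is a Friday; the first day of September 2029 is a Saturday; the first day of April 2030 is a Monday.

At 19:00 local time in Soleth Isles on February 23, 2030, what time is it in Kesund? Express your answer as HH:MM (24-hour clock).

08:00

1 October 2029 is a Monday, so the first Sunday is October 7 and the third is October 21.
1 March 2030 is a Friday, so the first Friday is March 1.
February 23, 2030 falls between 21 October 2029 and 1 March 2030, so daylight saving is in effect and Soleth Isles is at UTC+05:00.
19:00 Soleth Isles − 5h = 14:00 UTC.
1 September 2029 is a Saturday, so the first Sunday is September 2.
1 April 2030 is a Monday, so the first Friday is April 5.
At the standard offset (UTC−07:00), 14:00 UTC − 7h = 07:00 Kesund standard time.
Daylight saving runs 2 September 2029 – 5 April 2030; the standard-time date in Kesund, February 23, 2030, is inside that window, so Kesund is at UTC−06:00.
14:00 UTC − 6h = 08:00 Kesund.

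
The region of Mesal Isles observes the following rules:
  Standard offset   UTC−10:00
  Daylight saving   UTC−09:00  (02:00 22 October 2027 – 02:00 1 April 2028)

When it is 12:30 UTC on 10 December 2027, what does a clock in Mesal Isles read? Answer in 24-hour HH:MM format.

At the standard offset (UTC−10:00), 12:30 UTC − 10h = 02:30 Mesal Isles standard time.
Daylight saving runs 22 October 2027 – 1 April 2028; the standard-time date in Mesal Isles, 10 December 2027, is inside that window, so Mesal Isles is at UTC−09:00.
12:30 UTC − 9h = 03:30 local.

03:30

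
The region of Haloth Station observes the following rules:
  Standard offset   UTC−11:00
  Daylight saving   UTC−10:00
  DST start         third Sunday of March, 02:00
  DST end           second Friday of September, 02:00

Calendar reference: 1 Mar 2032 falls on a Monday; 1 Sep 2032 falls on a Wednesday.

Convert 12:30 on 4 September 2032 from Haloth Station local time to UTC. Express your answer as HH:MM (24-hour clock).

1 March 2032 is a Monday, so the first Sunday is March 7 and the third is March 21.
1 September 2032 is a Wednesday, so the first Friday is September 3 and the second is September 10.
4 September 2032 falls between 21 March and 10 September, so daylight saving is in effect and Haloth Station is at UTC−10:00.
12:30 local + 10h = 22:30 UTC.

22:30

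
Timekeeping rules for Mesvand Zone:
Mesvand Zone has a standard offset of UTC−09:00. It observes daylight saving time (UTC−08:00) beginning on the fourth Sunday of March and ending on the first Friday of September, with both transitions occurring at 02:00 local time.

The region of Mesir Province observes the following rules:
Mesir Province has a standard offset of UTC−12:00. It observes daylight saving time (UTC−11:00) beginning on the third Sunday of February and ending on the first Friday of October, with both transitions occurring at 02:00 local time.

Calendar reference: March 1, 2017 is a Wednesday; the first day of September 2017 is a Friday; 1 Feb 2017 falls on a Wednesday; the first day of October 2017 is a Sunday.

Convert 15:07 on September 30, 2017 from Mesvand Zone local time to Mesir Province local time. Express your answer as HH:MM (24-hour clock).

13:07

1 March 2017 is a Wednesday, so the first Sunday is March 5 and the fourth is March 26.
1 September 2017 is a Friday, so the first Friday is September 1.
September 30, 2017 does not fall between 26 March and 1 September, so daylight saving is not in effect and Mesvand Zone is at UTC−09:00.
15:07 Mesvand Zone + 9h = 00:07 UTC (rolling into the next day, 1 October 2017).
1 February 2017 is a Wednesday, so the first Sunday is February 5 and the third is February 19.
1 October 2017 is a Sunday, so the first Friday is October 6.
At the standard offset (UTC−12:00), 00:07 UTC − 12h = 12:07 Mesir Province standard time (rolling into the previous day, 30 September 2017).
Daylight saving runs 19 February – 6 October; the standard-time date in Mesir Province, September 30, 2017, is inside that window, so Mesir Province is at UTC−11:00.
00:07 UTC − 11h = 13:07 Mesir Province (rolling into the previous day, 30 September 2017).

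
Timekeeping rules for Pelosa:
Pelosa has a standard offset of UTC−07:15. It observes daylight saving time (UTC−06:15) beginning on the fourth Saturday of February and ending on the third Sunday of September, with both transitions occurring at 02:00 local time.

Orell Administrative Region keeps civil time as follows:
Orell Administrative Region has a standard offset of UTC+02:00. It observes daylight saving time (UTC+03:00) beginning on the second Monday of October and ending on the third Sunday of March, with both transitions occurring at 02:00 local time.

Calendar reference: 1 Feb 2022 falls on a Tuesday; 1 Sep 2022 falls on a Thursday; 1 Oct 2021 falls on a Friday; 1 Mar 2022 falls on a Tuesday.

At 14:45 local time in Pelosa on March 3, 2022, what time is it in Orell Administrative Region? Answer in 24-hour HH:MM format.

1 February 2022 is a Tuesday, so the first Saturday is February 5 and the fourth is February 26.
1 September 2022 is a Thursday, so the first Sunday is September 4 and the third is September 18.
March 3, 2022 falls between 26 February and 18 September, so daylight saving is in effect and Pelosa is at UTC−06:15.
14:45 Pelosa + 6h15m = 21:00 UTC.
1 October 2021 is a Friday, so the first Monday is October 4 and the second is October 11.
1 March 2022 is a Tuesday, so the first Sunday is March 6 and the third is March 20.
At the standard offset (UTC+02:00), 21:00 UTC + 2h = 23:00 Orell Administrative Region standard time.
The standard-time date in Orell Administrative Region, March 3, 2022, lies within the daylight-saving period (11 October 2021 – 20 March 2022), so Orell Administrative Region is on daylight time, UTC+03:00.
21:00 UTC + 3h = 00:00 Orell Administrative Region (rolling into the next day, 4 March 2022).

00:00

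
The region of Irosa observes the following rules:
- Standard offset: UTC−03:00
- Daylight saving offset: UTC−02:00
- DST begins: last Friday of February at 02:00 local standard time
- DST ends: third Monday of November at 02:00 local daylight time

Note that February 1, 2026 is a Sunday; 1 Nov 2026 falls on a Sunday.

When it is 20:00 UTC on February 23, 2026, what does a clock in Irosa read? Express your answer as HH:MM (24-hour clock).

1 February 2026 is a Sunday, so Fridays fall on 6, 13, 20, 27; the last is February 27.
1 November 2026 is a Sunday, so the first Monday is November 2 and the third is November 16.
At the standard offset (UTC−03:00), 20:00 UTC − 3h = 17:00 Irosa standard time.
The standard-time date in Irosa, February 23, 2026, is outside the daylight-saving period (27 February – 16 November), so Irosa is on standard time, UTC−03:00.
20:00 UTC − 3h = 17:00 local.

17:00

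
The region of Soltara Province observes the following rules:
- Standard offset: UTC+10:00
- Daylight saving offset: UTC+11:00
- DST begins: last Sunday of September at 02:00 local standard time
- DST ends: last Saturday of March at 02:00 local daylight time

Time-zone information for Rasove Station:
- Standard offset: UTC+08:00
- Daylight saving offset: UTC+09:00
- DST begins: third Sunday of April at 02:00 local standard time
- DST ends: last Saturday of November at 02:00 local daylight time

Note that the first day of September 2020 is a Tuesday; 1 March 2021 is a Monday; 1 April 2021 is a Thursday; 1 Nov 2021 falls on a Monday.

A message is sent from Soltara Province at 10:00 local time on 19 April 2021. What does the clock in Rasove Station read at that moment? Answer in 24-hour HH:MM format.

1 September 2020 is a Tuesday, so Sundays fall on 6, 13, 20, 27; the last is September 27.
1 March 2021 is a Monday, so Saturdays fall on 6, 13, 20, 27; the last is March 27.
19 April 2021 is outside the daylight-saving period (27 September 2020 – 27 March 2021), so Soltara Province is on standard time, UTC+10:00.
10:00 Soltara Province − 10h = 00:00 UTC.
1 April 2021 is a Thursday, so the first Sunday is April 4 and the third is April 18.
1 November 2021 is a Monday, so Saturdays fall on 6, 13, 20, 27; the last is November 27.
At the standard offset (UTC+08:00), 00:00 UTC + 8h = 08:00 Rasove Station standard time.
The standard-time date in Rasove Station, 19 April 2021, lies within the daylight-saving period (18 April – 27 November), so Rasove Station is on daylight time, UTC+09:00.
00:00 UTC + 9h = 09:00 Rasove Station.

09:00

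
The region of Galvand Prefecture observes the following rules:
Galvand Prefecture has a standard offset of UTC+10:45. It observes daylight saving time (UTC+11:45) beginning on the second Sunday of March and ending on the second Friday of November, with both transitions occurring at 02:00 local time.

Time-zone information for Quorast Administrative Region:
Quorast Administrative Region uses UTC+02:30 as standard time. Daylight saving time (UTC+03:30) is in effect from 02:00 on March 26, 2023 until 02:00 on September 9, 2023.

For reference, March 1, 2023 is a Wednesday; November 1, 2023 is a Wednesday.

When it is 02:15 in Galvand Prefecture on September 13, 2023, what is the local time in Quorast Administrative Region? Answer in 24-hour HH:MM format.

17:00

1 March 2023 is a Wednesday, so the first Sunday is March 5 and the second is March 12.
1 November 2023 is a Wednesday, so the first Friday is November 3 and the second is November 10.
September 13, 2023 falls between 12 March and 10 November, so daylight saving is in effect and Galvand Prefecture is at UTC+11:45.
02:15 Galvand Prefecture − 11h45m = 14:30 UTC (rolling into the previous day, 12 September 2023).
At the standard offset (UTC+02:30), 14:30 UTC + 2h30m = 17:00 Quorast Administrative Region standard time.
Daylight saving runs 26 March – 9 September; the standard-time date in Quorast Administrative Region, September 12, 2023, is outside that window, so Quorast Administrative Region is on standard time at UTC+02:30.
14:30 UTC + 2h30m = 17:00 Quorast Administrative Region.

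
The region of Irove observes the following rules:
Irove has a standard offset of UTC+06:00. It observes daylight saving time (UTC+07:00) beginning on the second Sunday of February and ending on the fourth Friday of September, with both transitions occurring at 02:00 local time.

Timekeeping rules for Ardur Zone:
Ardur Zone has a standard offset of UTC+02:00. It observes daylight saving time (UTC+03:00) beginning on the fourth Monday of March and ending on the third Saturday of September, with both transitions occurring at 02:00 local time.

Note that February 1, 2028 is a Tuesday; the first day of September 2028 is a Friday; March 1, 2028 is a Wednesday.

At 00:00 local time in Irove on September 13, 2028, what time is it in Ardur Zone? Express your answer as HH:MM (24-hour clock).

1 February 2028 is a Tuesday, so the first Sunday is February 6 and the second is February 13.
1 September 2028 is a Friday, so the first Friday is September 1 and the fourth is September 22.
Daylight saving runs 13 February – 22 September; September 13, 2028 is inside that window, so Irove is at UTC+07:00.
00:00 Irove − 7h = 17:00 UTC (rolling into the previous day, 12 September 2028).
1 March 2028 is a Wednesday, so the first Monday is March 6 and the fourth is March 27.
1 September 2028 is a Friday, so the first Saturday is September 2 and the third is September 16.
At the standard offset (UTC+02:00), 17:00 UTC + 2h = 19:00 Ardur Zone standard time.
The standard-time date in Ardur Zone, September 12, 2028, lies within the daylight-saving period (27 March – 16 September), so Ardur Zone is on daylight time, UTC+03:00.
17:00 UTC + 3h = 20:00 Ardur Zone.

20:00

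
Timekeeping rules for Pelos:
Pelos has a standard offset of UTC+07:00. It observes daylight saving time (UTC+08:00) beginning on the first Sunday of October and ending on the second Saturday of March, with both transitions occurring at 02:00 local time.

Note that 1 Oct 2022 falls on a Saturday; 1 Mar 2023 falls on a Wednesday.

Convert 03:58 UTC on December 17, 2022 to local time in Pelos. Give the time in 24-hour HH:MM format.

11:58

1 October 2022 is a Saturday, so the first Sunday is October 2.
1 March 2023 is a Wednesday, so the first Saturday is March 4 and the second is March 11.
At the standard offset (UTC+07:00), 03:58 UTC + 7h = 10:58 Pelos standard time.
The standard-time date in Pelos, December 17, 2022, lies within the daylight-saving period (2 October 2022 – 11 March 2023), so Pelos is on daylight time, UTC+08:00.
03:58 UTC + 8h = 11:58 local.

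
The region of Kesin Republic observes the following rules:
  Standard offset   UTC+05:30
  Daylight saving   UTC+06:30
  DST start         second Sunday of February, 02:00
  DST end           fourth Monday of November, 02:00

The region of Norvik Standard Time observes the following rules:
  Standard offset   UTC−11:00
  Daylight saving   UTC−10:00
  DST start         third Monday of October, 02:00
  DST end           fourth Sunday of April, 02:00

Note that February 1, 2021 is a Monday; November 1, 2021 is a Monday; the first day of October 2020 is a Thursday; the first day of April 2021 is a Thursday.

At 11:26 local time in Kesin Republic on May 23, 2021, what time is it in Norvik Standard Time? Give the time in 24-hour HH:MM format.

17:56

1 February 2021 is a Monday, so the first Sunday is February 7 and the second is February 14.
1 November 2021 is a Monday, so the first Monday is November 1 and the fourth is November 22.
May 23, 2021 lies within the daylight-saving period (14 February – 22 November), so Kesin Republic is on daylight time, UTC+06:30.
11:26 Kesin Republic − 6h30m = 04:56 UTC.
1 October 2020 is a Thursday, so the first Monday is October 5 and the third is October 19.
1 April 2021 is a Thursday, so the first Sunday is April 4 and the fourth is April 25.
At the standard offset (UTC−11:00), 04:56 UTC − 11h = 17:56 Norvik Standard Time standard time (rolling into the previous day, 22 May 2021).
Daylight saving runs 19 October 2020 – 25 April 2021; the standard-time date in Norvik Standard Time, May 22, 2021, is outside that window, so Norvik Standard Time is on standard time at UTC−11:00.
04:56 UTC − 11h = 17:56 Norvik Standard Time (rolling into the previous day, 22 May 2021).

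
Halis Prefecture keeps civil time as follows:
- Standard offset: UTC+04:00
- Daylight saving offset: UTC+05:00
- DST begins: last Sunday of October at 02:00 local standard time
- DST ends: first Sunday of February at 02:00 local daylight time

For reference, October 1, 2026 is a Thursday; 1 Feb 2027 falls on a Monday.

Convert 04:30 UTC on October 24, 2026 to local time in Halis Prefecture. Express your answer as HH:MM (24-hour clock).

1 October 2026 is a Thursday, so Sundays fall on 4, 11, 18, 25; the last is October 25.
1 February 2027 is a Monday, so the first Sunday is February 7.
At the standard offset (UTC+04:00), 04:30 UTC + 4h = 08:30 Halis Prefecture standard time.
Daylight saving runs 25 October 2026 – 7 February 2027; the standard-time date in Halis Prefecture, October 24, 2026, is outside that window, so Halis Prefecture is on standard time at UTC+04:00.
04:30 UTC + 4h = 08:30 local.

08:30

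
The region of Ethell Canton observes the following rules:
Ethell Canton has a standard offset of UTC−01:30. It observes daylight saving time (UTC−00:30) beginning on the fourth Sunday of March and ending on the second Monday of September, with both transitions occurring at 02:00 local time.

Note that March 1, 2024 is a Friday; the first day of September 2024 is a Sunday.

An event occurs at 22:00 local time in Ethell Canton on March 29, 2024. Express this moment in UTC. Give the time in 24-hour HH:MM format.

1 March 2024 is a Friday, so the first Sunday is March 3 and the fourth is March 24.
1 September 2024 is a Sunday, so the first Monday is September 2 and the second is September 9.
Daylight saving runs 24 March – 9 September; March 29, 2024 is inside that window, so Ethell Canton is at UTC−00:30.
22:00 local + 0h30m = 22:30 UTC.

22:30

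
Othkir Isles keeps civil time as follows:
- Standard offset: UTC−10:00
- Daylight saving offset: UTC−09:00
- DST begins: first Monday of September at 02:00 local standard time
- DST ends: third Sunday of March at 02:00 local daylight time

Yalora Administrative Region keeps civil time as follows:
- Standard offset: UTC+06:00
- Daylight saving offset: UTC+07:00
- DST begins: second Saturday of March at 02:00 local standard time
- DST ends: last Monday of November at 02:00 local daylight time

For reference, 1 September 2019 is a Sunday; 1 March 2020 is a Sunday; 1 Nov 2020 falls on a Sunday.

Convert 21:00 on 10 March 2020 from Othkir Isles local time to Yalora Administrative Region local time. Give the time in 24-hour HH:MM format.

1 September 2019 is a Sunday, so the first Monday is September 2.
1 March 2020 is a Sunday, so the first Sunday is March 1 and the third is March 15.
10 March 2020 falls between 2 September 2019 and 15 March 2020, so daylight saving is in effect and Othkir Isles is at UTC−09:00.
21:00 Othkir Isles + 9h = 06:00 UTC (rolling into the next day, 11 March 2020).
1 March 2020 is a Sunday, so the first Saturday is March 7 and the second is March 14.
1 November 2020 is a Sunday, so Mondays fall on 2, 9, 16, 23, 30; the last is November 30.
At the standard offset (UTC+06:00), 06:00 UTC + 6h = 12:00 Yalora Administrative Region standard time.
Daylight saving runs 14 March – 30 November; the standard-time date in Yalora Administrative Region, 11 March 2020, is outside that window, so Yalora Administrative Region is on standard time at UTC+06:00.
06:00 UTC + 6h = 12:00 Yalora Administrative Region.

12:00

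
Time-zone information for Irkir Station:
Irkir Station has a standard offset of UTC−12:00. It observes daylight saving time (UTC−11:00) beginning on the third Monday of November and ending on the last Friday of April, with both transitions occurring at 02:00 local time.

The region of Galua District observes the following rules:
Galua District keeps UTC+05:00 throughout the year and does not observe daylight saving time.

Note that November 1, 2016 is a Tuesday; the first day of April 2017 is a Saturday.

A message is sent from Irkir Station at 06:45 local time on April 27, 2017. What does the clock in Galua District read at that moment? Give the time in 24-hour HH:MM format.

1 November 2016 is a Tuesday, so the first Monday is November 7 and the third is November 21.
1 April 2017 is a Saturday, so Fridays fall on 7, 14, 21, 28; the last is April 28.
April 27, 2017 falls between 21 November 2016 and 28 April 2017, so daylight saving is in effect and Irkir Station is at UTC−11:00.
06:45 Irkir Station + 11h = 17:45 UTC.
Galua District has no daylight saving, so its offset is UTC+05:00 year-round.
17:45 UTC + 5h = 22:45 Galua District.

22:45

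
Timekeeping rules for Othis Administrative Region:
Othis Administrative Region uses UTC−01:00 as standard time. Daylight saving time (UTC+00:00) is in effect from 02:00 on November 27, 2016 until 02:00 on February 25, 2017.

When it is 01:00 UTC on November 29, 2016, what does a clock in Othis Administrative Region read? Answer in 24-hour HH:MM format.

At the standard offset (UTC−01:00), 01:00 UTC − 1h = 00:00 Othis Administrative Region standard time.
The standard-time date in Othis Administrative Region, November 29, 2016, falls between 27 November 2016 and 25 February 2017, so daylight saving is in effect and Othis Administrative Region is at UTC+00:00.
01:00 UTC + 0h = 01:00 local.

01:00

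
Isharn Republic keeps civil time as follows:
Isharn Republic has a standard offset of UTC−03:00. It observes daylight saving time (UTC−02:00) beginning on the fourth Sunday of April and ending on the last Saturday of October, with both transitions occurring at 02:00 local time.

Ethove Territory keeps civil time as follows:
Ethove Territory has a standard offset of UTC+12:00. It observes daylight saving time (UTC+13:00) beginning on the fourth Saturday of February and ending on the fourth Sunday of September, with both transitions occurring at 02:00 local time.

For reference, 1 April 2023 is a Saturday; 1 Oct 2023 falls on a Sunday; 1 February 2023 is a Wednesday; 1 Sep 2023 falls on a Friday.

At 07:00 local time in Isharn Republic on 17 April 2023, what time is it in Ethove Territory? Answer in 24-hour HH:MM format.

23:00

1 April 2023 is a Saturday, so the first Sunday is April 2 and the fourth is April 23.
1 October 2023 is a Sunday, so Saturdays fall on 7, 14, 21, 28; the last is October 28.
17 April 2023 does not fall between 23 April and 28 October, so daylight saving is not in effect and Isharn Republic is at UTC−03:00.
07:00 Isharn Republic + 3h = 10:00 UTC.
1 February 2023 is a Wednesday, so the first Saturday is February 4 and the fourth is February 25.
1 September 2023 is a Friday, so the first Sunday is September 3 and the fourth is September 24.
At the standard offset (UTC+12:00), 10:00 UTC + 12h = 22:00 Ethove Territory standard time.
Daylight saving runs 25 February – 24 September; the standard-time date in Ethove Territory, 17 April 2023, is inside that window, so Ethove Territory is at UTC+13:00.
10:00 UTC + 13h = 23:00 Ethove Territory.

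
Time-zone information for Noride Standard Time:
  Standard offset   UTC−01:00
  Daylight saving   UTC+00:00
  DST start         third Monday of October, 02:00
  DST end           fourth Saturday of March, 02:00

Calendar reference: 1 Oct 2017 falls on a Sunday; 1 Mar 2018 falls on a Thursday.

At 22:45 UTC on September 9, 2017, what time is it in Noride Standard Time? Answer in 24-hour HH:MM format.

21:45

1 October 2017 is a Sunday, so the first Monday is October 2 and the third is October 16.
1 March 2018 is a Thursday, so the first Saturday is March 3 and the fourth is March 24.
At the standard offset (UTC−01:00), 22:45 UTC − 1h = 21:45 Noride Standard Time standard time.
Daylight saving runs 16 October 2017 – 24 March 2018; the standard-time date in Noride Standard Time, September 9, 2017, is outside that window, so Noride Standard Time is on standard time at UTC−01:00.
22:45 UTC − 1h = 21:45 local.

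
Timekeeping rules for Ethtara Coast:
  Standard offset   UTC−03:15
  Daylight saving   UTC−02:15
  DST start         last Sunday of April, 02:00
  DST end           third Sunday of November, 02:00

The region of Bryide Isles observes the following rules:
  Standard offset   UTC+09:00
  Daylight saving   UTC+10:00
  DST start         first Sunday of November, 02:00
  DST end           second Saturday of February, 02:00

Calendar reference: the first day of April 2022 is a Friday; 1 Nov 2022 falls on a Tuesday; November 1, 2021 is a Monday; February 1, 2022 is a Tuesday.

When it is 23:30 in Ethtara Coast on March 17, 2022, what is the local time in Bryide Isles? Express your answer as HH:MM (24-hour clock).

11:45

1 April 2022 is a Friday, so Sundays fall on 3, 10, 17, 24; the last is April 24.
1 November 2022 is a Tuesday, so the first Sunday is November 6 and the third is November 20.
March 17, 2022 does not fall between 24 April and 20 November, so daylight saving is not in effect and Ethtara Coast is at UTC−03:15.
23:30 Ethtara Coast + 3h15m = 02:45 UTC (rolling into the next day, 18 March 2022).
1 November 2021 is a Monday, so the first Sunday is November 7.
1 February 2022 is a Tuesday, so the first Saturday is February 5 and the second is February 12.
At the standard offset (UTC+09:00), 02:45 UTC + 9h = 11:45 Bryide Isles standard time.
Daylight saving runs 7 November 2021 – 12 February 2022; the standard-time date in Bryide Isles, March 18, 2022, is outside that window, so Bryide Isles is on standard time at UTC+09:00.
02:45 UTC + 9h = 11:45 Bryide Isles.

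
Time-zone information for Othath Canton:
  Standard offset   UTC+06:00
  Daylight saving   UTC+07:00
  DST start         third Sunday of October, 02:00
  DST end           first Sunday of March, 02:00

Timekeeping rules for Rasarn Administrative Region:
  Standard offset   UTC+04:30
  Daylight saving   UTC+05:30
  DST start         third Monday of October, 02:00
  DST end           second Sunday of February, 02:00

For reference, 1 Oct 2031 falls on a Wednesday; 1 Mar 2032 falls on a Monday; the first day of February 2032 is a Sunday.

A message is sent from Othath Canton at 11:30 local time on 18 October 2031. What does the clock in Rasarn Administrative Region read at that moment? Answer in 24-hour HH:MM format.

10:00

1 October 2031 is a Wednesday, so the first Sunday is October 5 and the third is October 19.
1 March 2032 is a Monday, so the first Sunday is March 7.
18 October 2031 is outside the daylight-saving period (19 October 2031 – 7 March 2032), so Othath Canton is on standard time, UTC+06:00.
11:30 Othath Canton − 6h = 05:30 UTC.
1 October 2031 is a Wednesday, so the first Monday is October 6 and the third is October 20.
1 February 2032 is a Sunday, so the first Sunday is February 1 and the second is February 8.
At the standard offset (UTC+04:30), 05:30 UTC + 4h30m = 10:00 Rasarn Administrative Region standard time.
The standard-time date in Rasarn Administrative Region, 18 October 2031, is outside the daylight-saving period (20 October 2031 – 8 February 2032), so Rasarn Administrative Region is on standard time, UTC+04:30.
05:30 UTC + 4h30m = 10:00 Rasarn Administrative Region.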